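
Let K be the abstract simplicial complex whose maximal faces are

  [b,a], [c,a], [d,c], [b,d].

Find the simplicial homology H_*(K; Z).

H_0 ≅ Z,  H_1 ≅ Z.

Order the vertices as a < b < c < d. Listing each simplex with vertices in this order, K has dimension 1 with simplices:

  0-simplices (4): a, b, c, d
  1-simplices (4): ab, ac, bd, cd

Hence C_0 ≅ Z^4, C_1 ≅ Z^4.

Boundary ∂_1: C_1 → C_0 is given by ∂[p,q] = [q] − [p]. For instance
  ∂cd = d − c.
The 4×4 boundary matrix has rank 3 and Smith normal form diag(1,1,1).

Computing H_k = (kernel of ∂_k) / (image of ∂_{k+1}):

  H_0: rank C_0 − rank ∂_1 = 4 − 3 = 1, and the invariant factors of ∂_1 are all 1, so H_0 ≅ Z.
  H_1: rank ker ∂_1 − rank ∂_2 = (4 − 3) − 0 = 1, and there is no ∂_2, so H_1 ≅ Z.

As a check, the Euler characteristic is 4 − 4 = 0, which agrees with 1 − 1 = 0.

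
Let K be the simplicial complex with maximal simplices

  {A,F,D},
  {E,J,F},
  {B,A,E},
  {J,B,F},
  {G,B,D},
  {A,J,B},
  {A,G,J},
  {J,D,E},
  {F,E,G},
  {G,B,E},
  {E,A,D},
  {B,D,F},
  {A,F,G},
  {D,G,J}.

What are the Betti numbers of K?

b_0 = 1, b_1 = 2, b_2 = 1.

Take the total order A < B < D < E < F < G < J on the vertex set. Then K (dimension 2) consists of the simplices:

  0-simplices (7): A, B, D, E, F, G, J
  1-simplices (21): AB, AD, AE, AF, AG, AJ, BD, BE, BF, BG, BJ, DE, DF, DG, DJ, EF, EG, EJ, FG, FJ, GJ
  2-simplices (14): ABE, ABJ, ADE, ADF, AFG, AGJ, BDF, BDG, BEG, BFJ, DEJ, DGJ, EFG, EFJ

Hence C_0 ≅ Z^7, C_1 ≅ Z^21, C_2 ≅ Z^14.

The boundary map ∂_1: C_1 → C_0 maps an edge to its endpoints' difference, ∂[p,q] = q − p.
The resulting 7×21 matrix has rank 6, and its Smith normal form has invariant factors (1,1,1,1,1,1).

Boundary ∂_2: C_2 → C_1 sends each 2-simplex [p,q,r] to [q,r] − [p,r] + [p,q]. For instance
  ∂DEJ = EJ − DJ + DE,
  ∂AGJ = GJ − AJ + AG.
The resulting 21×14 matrix has rank 13, and its Smith normal form has invariant factors (1,1,1,1,1,1,1,1,1,1,1,1,1).

Now H_k = ker ∂_k / im ∂_{k+1}, so:

  H_0: rank C_0 − rank ∂_1 = 7 − 6 = 1, and the invariant factors of ∂_1 are all 1, so H_0 = Z.
  H_1: rank ker ∂_1 − rank ∂_2 = (21 − 6) − 13 = 2, and the invariant factors of ∂_2 are all 1, so H_1 = Z^2.
  H_2: rank ker ∂_2 − rank ∂_3 = (14 − 13) − 0 = 1, and there is no ∂_3, so H_2 = Z.

Hence the Betti numbers are b_0 = 1, b_1 = 2, b_2 = 1.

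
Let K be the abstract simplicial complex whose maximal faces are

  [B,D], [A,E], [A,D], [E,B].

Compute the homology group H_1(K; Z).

H_1 = Z.

Order the vertices as A < B < D < E. Listing each simplex with vertices in this order, K has dimension 1 with simplices:

  0-simplices (4): A, B, D, E
  1-simplices (4): AD, AE, BD, BE

giving chain groups C_0 ≅ Z^4, C_1 ≅ Z^4.

Boundary ∂_1: C_1 → C_0 is given by ∂[p,q] = [q] − [p]. For instance
  ∂BE = E − B.
The 4×4 boundary matrix has rank 3 and Smith normal form diag(1,1,1).

Reading off H_k = ker ∂_k / im ∂_{k+1}:

  H_1: rank ker ∂_1 − rank ∂_2 = (4 − 3) − 0 = 1, and there is no ∂_2, so H_1 = Z.

(K is a triangulation of the circle S^1.)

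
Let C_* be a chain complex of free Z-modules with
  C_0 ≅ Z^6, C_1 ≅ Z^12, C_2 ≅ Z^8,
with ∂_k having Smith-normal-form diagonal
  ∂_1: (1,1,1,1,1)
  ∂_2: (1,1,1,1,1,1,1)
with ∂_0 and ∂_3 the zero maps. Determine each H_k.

H_0 = Z,  H_1 = 0,  H_2 = Z.

H_0: b_0 = 6 − 0 − 5 = 1; torsion from ∂_1 factors > 1: none. So H_0 = Z.
H_1: b_1 = 12 − 5 − 7 = 0; torsion from ∂_2 factors > 1: none. So H_1 = 0.
H_2: b_2 = 8 − 7 − 0 = 1; torsion from ∂_3 factors > 1: none. So H_2 = Z.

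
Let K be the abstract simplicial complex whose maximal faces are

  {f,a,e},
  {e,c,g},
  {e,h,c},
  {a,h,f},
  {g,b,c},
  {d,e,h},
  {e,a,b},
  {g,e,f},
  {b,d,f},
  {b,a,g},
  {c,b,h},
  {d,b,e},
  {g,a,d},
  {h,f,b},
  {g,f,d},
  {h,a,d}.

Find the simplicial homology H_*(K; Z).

Order the vertices as a < b < c < d < e < f < g < h. Listing each simplex with vertices in this order, K has dimension 2 with simplices:

  0-simplices (8): a, b, c, d, e, f, g, h
  1-simplices (24): ab, ad, ae, af, ag, ah, bc, bd, be, bf, bg, bh, ce, cg, ch, de, df, dg, dh, ef, eg, eh, fg, fh
  2-simplices (16): abe, abg, adg, adh, aef, afh, bcg, bch, bde, bdf, bfh, ceg, ceh, deh, dfg, efg

so the chain groups are C_0 ≅ Z^8, C_1 ≅ Z^24, C_2 ≅ Z^16.

The boundary map ∂_1: C_1 → C_0 sends each edge [p,q] (with p < q) to q − p. For instance
  ∂ag = g − a.
This gives a 8×24 integer matrix of rank 7; reducing to Smith normal form yields diagonal entries (1,1,1,1,1,1,1).

The boundary map ∂_2: C_2 → C_1 maps a triangle to the signed sum of its edges. For instance
  ∂abg = bg − ag + ab,
  ∂aef = ef − af + ae.
The resulting 24×16 matrix has rank 15, and its Smith normal form has invariant factors (1,1,1,1,1,1,1,1,1,1,1,1,1,1,1).

From H_k ≅ ker(∂_k) / im(∂_{k+1}) we obtain:

  H_0: rank C_0 − rank ∂_1 = 8 − 7 = 1, and the invariant factors of ∂_1 are all 1, so H_0 = Z.
  H_1: rank ker ∂_1 − rank ∂_2 = (24 − 7) − 15 = 2, and the invariant factors of ∂_2 are all 1, so H_1 = Z^2.
  H_2: rank ker ∂_2 − rank ∂_3 = (16 − 15) − 0 = 1, and there is no ∂_3, so H_2 = Z.

H_0 = Z,  H_1 = Z^2,  H_2 = Z.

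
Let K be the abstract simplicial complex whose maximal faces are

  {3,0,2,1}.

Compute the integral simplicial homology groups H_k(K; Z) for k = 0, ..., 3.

H_0 = Z,  H_1 = 0,  H_2 = 0,  H_3 = 0.

Order the vertices as 0 < 1 < 2 < 3. Listing each simplex with vertices in this order, K has dimension 3 with simplices:

  0-simplices (4): [0], [1], [2], [3]
  1-simplices (6): [0,1], [0,2], [0,3], [1,2], [1,3], [2,3]
  2-simplices (4): [0,1,2], [0,1,3], [0,2,3], [1,2,3]
  3-simplices (1): [0,1,2,3]

giving chain groups C_0 ≅ Z^4, C_1 ≅ Z^6, C_2 ≅ Z^4, C_3 ≅ Z^1.

Boundary ∂_1: C_1 → C_0 sends each edge [p,q] (with p < q) to q − p.
This gives a 4×6 integer matrix of rank 3; reducing to Smith normal form yields diagonal entries (1,1,1).

The boundary map ∂_2: C_2 → C_1 maps a triangle to the signed sum of its edges. For instance
  ∂[0,1,2] = [1,2] − [0,2] + [0,1],
  ∂[0,1,3] = [1,3] − [0,3] + [0,1].
The 6×4 boundary matrix has rank 3 and Smith normal form diag(1,1,1).

∂_3: C_3 → C_2 sends each 3-simplex σ to the alternating sum Σ_i (−1)^i (σ with its i-th vertex removed). For instance
  ∂[0,1,2,3] = [1,2,3] − [0,2,3] + [0,1,3] − [0,1,2].
This gives a 4×1 integer matrix of rank 1; reducing to Smith normal form yields diagonal entries (1).

From H_k ≅ ker(∂_k) / im(∂_{k+1}) we obtain:

  H_0: rank C_0 − rank ∂_1 = 4 − 3 = 1, and the invariant factors of ∂_1 are all 1, so H_0 ≅ Z.
  H_1: rank ker ∂_1 − rank ∂_2 = (6 − 3) − 3 = 0, and the invariant factors of ∂_2 are all 1, so H_1 ≅ 0.
  H_2: rank ker ∂_2 − rank ∂_3 = (4 − 3) − 1 = 0, and the invariant factors of ∂_3 are all 1, so H_2 ≅ 0.
  H_3: rank ker ∂_3 − rank ∂_4 = (1 − 1) − 0 = 0, and there is no ∂_4, so H_3 ≅ 0.

As a check, the Euler characteristic is 4 − 6 + 4 − 1 = 1, which agrees with 1 − 0 + 0 − 0 = 1.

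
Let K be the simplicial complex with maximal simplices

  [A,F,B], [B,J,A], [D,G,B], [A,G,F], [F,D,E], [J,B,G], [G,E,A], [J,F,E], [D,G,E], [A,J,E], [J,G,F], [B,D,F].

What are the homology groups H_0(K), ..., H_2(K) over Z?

K has 7 vertices, 18 edges, 12 triangles.
rank ∂_0 = 0, rank ∂_1 = 6 ⇒ b_0 = 7 − 0 − 6 = 1; all invariant factors of ∂_1 are 1 so no torsion. So H_0 ≅ Z.
rank ∂_1 = 6, rank ∂_2 = 12 ⇒ b_1 = 18 − 6 − 12 = 0; ∂_2 has invariant factor(s) [2] giving torsion. So H_1 ≅ Z/2.
rank ∂_2 = 12, rank ∂_3 = 0 ⇒ b_2 = 12 − 12 − 0 = 0. So H_2 ≅ 0.

H_0 ≅ Z,  H_1 ≅ Z/2,  H_2 = 0.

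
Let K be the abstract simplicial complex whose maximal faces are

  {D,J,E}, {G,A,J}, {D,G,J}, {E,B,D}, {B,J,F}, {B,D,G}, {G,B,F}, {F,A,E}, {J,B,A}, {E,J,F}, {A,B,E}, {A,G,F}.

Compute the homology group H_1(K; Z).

Take the total order A < B < D < E < F < G < J on the vertex set. Then K (dimension 2) consists of the simplices:

  0-simplices (7): A, B, D, E, F, G, J
  1-simplices (18): AB, AE, AF, AG, AJ, BD, BE, BF, BG, BJ, DE, DG, DJ, EF, EJ, FG, FJ, GJ
  2-simplices (12): ABE, ABJ, AEF, AFG, AGJ, BDE, BDG, BFG, BFJ, DEJ, DGJ, EFJ

Hence C_0 ≅ Z^7, C_1 ≅ Z^18, C_2 ≅ Z^12.

The boundary map ∂_1: C_1 → C_0 maps an edge to its endpoints' difference, ∂[p,q] = q − p. For instance
  ∂GJ = J − G.
As a 7×18 matrix over Z this has rank 6, with invariant factors (1,1,1,1,1,1).

∂_2: C_2 → C_1 sends each 2-simplex [p,q,r] to [q,r] − [p,r] + [p,q]. For instance
  ∂BFG = FG − BG + BF,
  ∂AEF = EF − AF + AE.
The 18×12 boundary matrix has rank 12 and Smith normal form diag(1,1,1,1,1,1,1,1,1,1,1,2).

Reading off H_k = ker ∂_k / im ∂_{k+1}:

  H_1: rank ker ∂_1 − rank ∂_2 = (18 − 6) − 12 = 0, and ∂_2 has invariant factor 2 > 1, so H_1 = Z/2Z.

H_1 = Z/2Z.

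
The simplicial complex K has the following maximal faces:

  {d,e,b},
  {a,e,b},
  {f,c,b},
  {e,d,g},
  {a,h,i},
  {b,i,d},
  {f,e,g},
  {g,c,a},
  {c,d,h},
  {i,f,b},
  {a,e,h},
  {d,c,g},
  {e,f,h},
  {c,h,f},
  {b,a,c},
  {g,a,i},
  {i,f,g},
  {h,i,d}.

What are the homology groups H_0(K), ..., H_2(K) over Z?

Take the total order a < b < c < d < e < f < g < h < i on the vertex set. Then K (dimension 2) consists of the simplices:

  0-simplices (9): a, b, c, d, e, f, g, h, i
  1-simplices (27): ab, ac, ae, ag, ah, ai, bc, bd, be, bf, bi, cd, cf, cg, ch, de, dg, dh, di, ef, eg, eh, fg, fh, fi, gi, hi
  2-simplices (18): abc, abe, acg, aeh, agi, ahi, bcf, bde, bdi, bfi, cdg, cdh, cfh, deg, dhi, efg, efh, fgi

giving chain groups C_0 ≅ Z^9, C_1 ≅ Z^27, C_2 ≅ Z^18.

∂_1: C_1 → C_0 maps an edge to its endpoints' difference, ∂[p,q] = q − p. For instance
  ∂ah = h − a.
The 9×27 boundary matrix has rank 8 and Smith normal form diag(1,1,1,1,1,1,1,1).

∂_2: C_2 → C_1 sends each 2-simplex [p,q,r] to [q,r] − [p,r] + [p,q]. For instance
  ∂cfh = fh − ch + cf,
  ∂cdg = dg − cg + cd.
As a 27×18 matrix over Z this has rank 17, with invariant factors (1,1,1,1,1,1,1,1,1,1,1,1,1,1,1,1,1).

From H_k ≅ ker(∂_k) / im(∂_{k+1}) we obtain:

  H_0: rank C_0 − rank ∂_1 = 9 − 8 = 1, and the invariant factors of ∂_1 are all 1, so H_0 ≅ Z.
  H_1: rank ker ∂_1 − rank ∂_2 = (27 − 8) − 17 = 2, and the invariant factors of ∂_2 are all 1, so H_1 ≅ Z^2.
  H_2: rank ker ∂_2 − rank ∂_3 = (18 − 17) − 0 = 1, and there is no ∂_3, so H_2 ≅ Z.

H_0 ≅ Z,  H_1 ≅ Z^2,  H_2 ≅ Z.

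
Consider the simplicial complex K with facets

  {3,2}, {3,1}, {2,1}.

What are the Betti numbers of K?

Order the vertices as 1 < 2 < 3. Listing each simplex with vertices in this order, K has dimension 1 with simplices:

  0-simplices (3): [1], [2], [3]
  1-simplices (3): [1,2], [1,3], [2,3]

so the chain groups are C_0 ≅ Z^3, C_1 ≅ Z^3.

The boundary map ∂_1: C_1 → C_0 is given by ∂[p,q] = [q] − [p]. For instance
  ∂[1,3] = [3] − [1].
The 3×3 boundary matrix has rank 2 and Smith normal form diag(1,1).

Reading off H_k = ker ∂_k / im ∂_{k+1}:

  H_0: rank C_0 − rank ∂_1 = 3 − 2 = 1, and the invariant factors of ∂_1 are all 1, so H_0 ≅ Z.
  H_1: rank ker ∂_1 − rank ∂_2 = (3 − 2) − 0 = 1, and there is no ∂_2, so H_1 ≅ Z.

(K is a triangulation of the circle S^1.)

Hence the Betti numbers are b_0 = 1, b_1 = 1.

b_0 = 1, b_1 = 1.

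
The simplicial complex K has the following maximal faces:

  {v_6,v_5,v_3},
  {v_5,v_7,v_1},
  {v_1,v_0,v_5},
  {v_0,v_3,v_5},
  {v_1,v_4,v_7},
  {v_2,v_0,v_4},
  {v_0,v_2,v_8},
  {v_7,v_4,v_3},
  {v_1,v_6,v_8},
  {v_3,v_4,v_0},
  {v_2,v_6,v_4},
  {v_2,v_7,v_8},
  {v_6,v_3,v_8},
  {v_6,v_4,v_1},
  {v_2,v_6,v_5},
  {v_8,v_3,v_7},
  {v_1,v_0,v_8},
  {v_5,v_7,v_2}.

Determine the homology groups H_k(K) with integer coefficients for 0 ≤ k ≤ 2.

H_0 = Z,  H_1 = Z^2,  H_2 = Z.

K has 9 vertices, 27 edges, 18 triangles.
rank ∂_0 = 0, rank ∂_1 = 8 ⇒ b_0 = 9 − 0 − 8 = 1; all invariant factors of ∂_1 are 1 so no torsion. So H_0 = Z.
rank ∂_1 = 8, rank ∂_2 = 17 ⇒ b_1 = 27 − 8 − 17 = 2; all invariant factors of ∂_2 are 1 so no torsion. So H_1 = Z^2.
rank ∂_2 = 17, rank ∂_3 = 0 ⇒ b_2 = 18 − 17 − 0 = 1. So H_2 = Z.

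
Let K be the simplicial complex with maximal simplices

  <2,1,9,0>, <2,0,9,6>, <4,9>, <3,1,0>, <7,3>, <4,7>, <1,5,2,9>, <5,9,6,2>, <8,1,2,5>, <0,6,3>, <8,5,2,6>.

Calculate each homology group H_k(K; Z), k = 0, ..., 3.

We work with the vertex ordering 0 < 1 < 2 < 3 < 4 < 5 < 6 < 7 < 8 < 9. The simplices of K, each written with vertices in increasing order, are:

  0-simplices (10): [0], [1], [2], [3], [4], [5], [6], [7], [8], [9]
  1-simplices (23): [0,1], [0,2], [0,3], [0,6], [0,9], [1,2], [1,3], [1,5], [1,8], [1,9], [2,5], [2,6], [2,8], [2,9], [3,6], [3,7], [4,7], [4,9], [5,6], [5,8], [5,9], [6,8], [6,9]
  2-simplices (19): (19 of them)
  3-simplices (6): [0,1,2,9], [0,2,6,9], [1,2,5,8], [1,2,5,9], [2,5,6,8], [2,5,6,9]

so the chain groups are C_0 ≅ Z^10, C_1 ≅ Z^23, C_2 ≅ Z^19, C_3 ≅ Z^6.

∂_1: C_1 → C_0 sends each edge [p,q] (with p < q) to q − p. For instance
  ∂[4,9] = [9] − [4].
As a 10×23 matrix over Z this has rank 9, with invariant factors (1,1,1,1,1,1,1,1,1).

∂_2: C_2 → C_1 maps a triangle to the signed sum of its edges. For instance
  ∂[5,6,8] = [6,8] − [5,8] + [5,6],
  ∂[2,6,8] = [6,8] − [2,8] + [2,6].
The 23×19 boundary matrix has rank 13 and Smith normal form diag(1,1,1,1,1,1,1,1,1,1,1,1,1).

∂_3: C_3 → C_2 sends each 3-simplex σ to the alternating sum Σ_i (−1)^i (σ with its i-th vertex removed). For instance
  ∂[1,2,5,8] = [2,5,8] − [1,5,8] + [1,2,8] − [1,2,5],
  ∂[2,5,6,9] = [5,6,9] − [2,6,9] + [2,5,9] − [2,5,6].
This gives a 19×6 integer matrix of rank 6; reducing to Smith normal form yields diagonal entries (1,1,1,1,1,1).

Now H_k = ker ∂_k / im ∂_{k+1}, so:

  H_0: rank C_0 − rank ∂_1 = 10 − 9 = 1, and the invariant factors of ∂_1 are all 1, so H_0 ≅ Z.
  H_1: rank ker ∂_1 − rank ∂_2 = (23 − 9) − 13 = 1, and the invariant factors of ∂_2 are all 1, so H_1 ≅ Z.
  H_2: rank ker ∂_2 − rank ∂_3 = (19 − 13) − 6 = 0, and the invariant factors of ∂_3 are all 1, so H_2 ≅ 0.
  H_3: rank ker ∂_3 − rank ∂_4 = (6 − 6) − 0 = 0, and there is no ∂_4, so H_3 ≅ 0.

As a check, the Euler characteristic is 10 − 23 + 19 − 6 = 0, which agrees with 1 − 1 + 0 − 0 = 0.

H_0 = Z,  H_1 = Z,  H_2 = 0,  H_3 = 0.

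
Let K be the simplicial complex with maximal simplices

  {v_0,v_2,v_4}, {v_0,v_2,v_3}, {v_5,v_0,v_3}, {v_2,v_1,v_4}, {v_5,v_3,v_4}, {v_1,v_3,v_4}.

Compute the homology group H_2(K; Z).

H_2 ≅ 0.

Order the vertices as v_0 < v_1 < v_2 < v_3 < v_4 < v_5. Listing each simplex with vertices in this order, K has dimension 2 with simplices:

  0-simplices (6): [v_0], [v_1], [v_2], [v_3], [v_4], [v_5]
  1-simplices (12): [v_0,v_2], [v_0,v_3], [v_0,v_4], [v_0,v_5], [v_1,v_2], [v_1,v_3], [v_1,v_4], [v_2,v_3], [v_2,v_4], [v_3,v_4], [v_3,v_5], [v_4,v_5]
  2-simplices (6): [v_0,v_2,v_3], [v_0,v_2,v_4], [v_0,v_3,v_5], [v_1,v_2,v_4], [v_1,v_3,v_4], [v_3,v_4,v_5]

giving chain groups C_0 ≅ Z^6, C_1 ≅ Z^12, C_2 ≅ Z^6.

The boundary map ∂_1: C_1 → C_0 is given by ∂[p,q] = [q] − [p].
As a 6×12 matrix over Z this has rank 5, with invariant factors (1,1,1,1,1).

∂_2: C_2 → C_1 sends each 2-simplex [p,q,r] to [q,r] − [p,r] + [p,q]. For instance
  ∂[v_1,v_2,v_4] = [v_2,v_4] − [v_1,v_4] + [v_1,v_2],
  ∂[v_0,v_2,v_4] = [v_2,v_4] − [v_0,v_4] + [v_0,v_2].
As a 12×6 matrix over Z this has rank 6, with invariant factors (1,1,1,1,1,1).

Computing H_k = (kernel of ∂_k) / (image of ∂_{k+1}):

  H_2: rank ker ∂_2 − rank ∂_3 = (6 − 6) − 0 = 0, and there is no ∂_3, so H_2 = 0.

(K is a triangulation of the cylinder S^1 x I.)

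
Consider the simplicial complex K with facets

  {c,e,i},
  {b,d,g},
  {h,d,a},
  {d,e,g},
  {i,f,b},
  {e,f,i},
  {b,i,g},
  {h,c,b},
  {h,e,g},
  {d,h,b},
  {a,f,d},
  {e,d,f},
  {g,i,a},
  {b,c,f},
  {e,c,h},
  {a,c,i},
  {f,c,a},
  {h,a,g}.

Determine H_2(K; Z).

We work with the vertex ordering a < b < c < d < e < f < g < h < i. The simplices of K, each written with vertices in increasing order, are:

  0-simplices (9): a, b, c, d, e, f, g, h, i
  1-simplices (27): ac, ad, af, ag, ah, ai, bc, bd, bf, bg, bh, bi, ce, cf, ch, ci, de, df, dg, dh, ef, eg, eh, ei, fi, gh, gi
  2-simplices (18): acf, aci, adf, adh, agh, agi, bcf, bch, bdg, bdh, bfi, bgi, ceh, cei, def, deg, efi, egh

so the chain groups are C_0 ≅ Z^9, C_1 ≅ Z^27, C_2 ≅ Z^18.

Boundary ∂_1: C_1 → C_0 is given by ∂[p,q] = [q] − [p]. For instance
  ∂df = f − d.
The resulting 9×27 matrix has rank 8, and its Smith normal form has invariant factors (1,1,1,1,1,1,1,1).

∂_2: C_2 → C_1 acts by ∂[p,q,r] = [q,r] − [p,r] + [p,q]. For instance
  ∂ceh = eh − ch + ce,
  ∂deg = eg − dg + de.
The 27×18 boundary matrix has rank 18 and Smith normal form diag(1,1,1,1,1,1,1,1,1,1,1,1,1,1,1,1,1,2).

Computing H_k = (kernel of ∂_k) / (image of ∂_{k+1}):

  H_2: rank ker ∂_2 − rank ∂_3 = (18 − 18) − 0 = 0, and there is no ∂_3, so H_2 = 0.

H_2 ≅ 0.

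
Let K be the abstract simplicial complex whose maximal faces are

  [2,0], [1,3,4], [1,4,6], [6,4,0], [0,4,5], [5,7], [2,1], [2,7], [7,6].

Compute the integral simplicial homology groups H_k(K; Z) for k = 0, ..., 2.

H_0 ≅ Z,  H_1 ≅ Z^3,  H_2 = 0.

Fix the vertex order 0 < 1 < 2 < 3 < 4 < 5 < 6 < 7 and write every simplex with vertices in increasing order. Then dim K = 2 and the simplices of K are:

  0-simplices (8): [0], [1], [2], [3], [4], [5], [6], [7]
  1-simplices (14): [0,2], [0,4], [0,5], [0,6], [1,2], [1,3], [1,4], [1,6], [2,7], [3,4], [4,5], [4,6], [5,7], [6,7]
  2-simplices (4): [0,4,5], [0,4,6], [1,3,4], [1,4,6]

so the chain groups are C_0 ≅ Z^8, C_1 ≅ Z^14, C_2 ≅ Z^4.

The boundary map ∂_1: C_1 → C_0 is given by ∂[p,q] = [q] − [p].
The 8×14 boundary matrix has rank 7 and Smith normal form diag(1,1,1,1,1,1,1).

∂_2: C_2 → C_1 maps a triangle to the signed sum of its edges. For instance
  ∂[0,4,6] = [4,6] − [0,6] + [0,4],
  ∂[1,4,6] = [4,6] − [1,6] + [1,4].
This gives a 14×4 integer matrix of rank 4; reducing to Smith normal form yields diagonal entries (1,1,1,1).

Reading off H_k = ker ∂_k / im ∂_{k+1}:

  H_0: rank C_0 − rank ∂_1 = 8 − 7 = 1, and the invariant factors of ∂_1 are all 1, so H_0 = Z.
  H_1: rank ker ∂_1 − rank ∂_2 = (14 − 7) − 4 = 3, and the invariant factors of ∂_2 are all 1, so H_1 = Z^3.
  H_2: rank ker ∂_2 − rank ∂_3 = (4 − 4) − 0 = 0, and there is no ∂_3, so H_2 = 0.

As a check, the Euler characteristic is 8 − 14 + 4 = -2, which agrees with 1 − 3 + 0 = -2.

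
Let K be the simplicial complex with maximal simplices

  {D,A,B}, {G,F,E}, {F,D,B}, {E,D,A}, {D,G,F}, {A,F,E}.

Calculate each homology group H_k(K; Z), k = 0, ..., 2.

Take the total order A < B < D < E < F < G on the vertex set. Then K (dimension 2) consists of the simplices:

  0-simplices (6): A, B, D, E, F, G
  1-simplices (12): AB, AD, AE, AF, BD, BF, DE, DF, DG, EF, EG, FG
  2-simplices (6): ABD, ADE, AEF, BDF, DFG, EFG

giving chain groups C_0 ≅ Z^6, C_1 ≅ Z^12, C_2 ≅ Z^6.

The boundary map ∂_1: C_1 → C_0 is given by ∂[p,q] = [q] − [p].
The resulting 6×12 matrix has rank 5, and its Smith normal form has invariant factors (1,1,1,1,1).

Boundary ∂_2: C_2 → C_1 maps a triangle to the signed sum of its edges. For instance
  ∂BDF = DF − BF + BD,
  ∂DFG = FG − DG + DF.
The 12×6 boundary matrix has rank 6 and Smith normal form diag(1,1,1,1,1,1).

Computing H_k = (kernel of ∂_k) / (image of ∂_{k+1}):

  H_0: rank C_0 − rank ∂_1 = 6 − 5 = 1, and the invariant factors of ∂_1 are all 1, so H_0 ≅ Z.
  H_1: rank ker ∂_1 − rank ∂_2 = (12 − 5) − 6 = 1, and the invariant factors of ∂_2 are all 1, so H_1 ≅ Z.
  H_2: rank ker ∂_2 − rank ∂_3 = (6 − 6) − 0 = 0, and there is no ∂_3, so H_2 ≅ 0.

H_0 = Z,  H_1 = Z,  H_2 = 0.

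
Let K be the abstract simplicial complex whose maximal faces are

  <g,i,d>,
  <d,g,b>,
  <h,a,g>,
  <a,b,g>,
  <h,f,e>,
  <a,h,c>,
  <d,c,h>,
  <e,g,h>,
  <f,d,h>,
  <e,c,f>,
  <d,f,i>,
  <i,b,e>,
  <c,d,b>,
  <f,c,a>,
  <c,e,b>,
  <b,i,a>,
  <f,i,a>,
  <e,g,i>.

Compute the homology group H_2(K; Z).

H_2 = 0.

Order the vertices as a < b < c < d < e < f < g < h < i. Listing each simplex with vertices in this order, K has dimension 2 with simplices:

  0-simplices (9): a, b, c, d, e, f, g, h, i
  1-simplices (27): ab, ac, af, ag, ah, ai, bc, bd, be, bg, bi, cd, ce, cf, ch, df, dg, dh, di, ef, eg, eh, ei, fh, fi, gh, gi
  2-simplices (18): abg, abi, acf, ach, afi, agh, bcd, bce, bdg, bei, cdh, cef, dfh, dfi, dgi, efh, egh, egi

giving chain groups C_0 ≅ Z^9, C_1 ≅ Z^27, C_2 ≅ Z^18.

The boundary map ∂_1: C_1 → C_0 is given by ∂[p,q] = [q] − [p].
This gives a 9×27 integer matrix of rank 8; reducing to Smith normal form yields diagonal entries (1,1,1,1,1,1,1,1).

The boundary map ∂_2: C_2 → C_1 acts by ∂[p,q,r] = [q,r] − [p,r] + [p,q]. For instance
  ∂abg = bg − ag + ab,
  ∂afi = fi − ai + af.
The resulting 27×18 matrix has rank 18, and its Smith normal form has invariant factors (1,1,1,1,1,1,1,1,1,1,1,1,1,1,1,1,1,2).

Now H_k = ker ∂_k / im ∂_{k+1}, so:

  H_2: rank ker ∂_2 − rank ∂_3 = (18 − 18) − 0 = 0, and there is no ∂_3, so H_2 = 0.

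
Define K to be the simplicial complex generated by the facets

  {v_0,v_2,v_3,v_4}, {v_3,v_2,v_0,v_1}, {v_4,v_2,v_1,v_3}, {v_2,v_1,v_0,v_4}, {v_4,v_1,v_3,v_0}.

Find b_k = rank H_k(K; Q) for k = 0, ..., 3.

b_0 = 1, b_1 = 0, b_2 = 0, b_3 = 1.

Take the total order v_0 < v_1 < v_2 < v_3 < v_4 on the vertex set. Then K (dimension 3) consists of the simplices:

  0-simplices (5): [v_0], [v_1], [v_2], [v_3], [v_4]
  1-simplices (10): [v_0,v_1], [v_0,v_2], [v_0,v_3], [v_0,v_4], [v_1,v_2], [v_1,v_3], [v_1,v_4], [v_2,v_3], [v_2,v_4], [v_3,v_4]
  2-simplices (10): [v_0,v_1,v_2], [v_0,v_1,v_3], [v_0,v_1,v_4], [v_0,v_2,v_3], [v_0,v_2,v_4], [v_0,v_3,v_4], [v_1,v_2,v_3], [v_1,v_2,v_4], [v_1,v_3,v_4], [v_2,v_3,v_4]
  3-simplices (5): [v_0,v_1,v_2,v_3], [v_0,v_1,v_2,v_4], [v_0,v_1,v_3,v_4], [v_0,v_2,v_3,v_4], [v_1,v_2,v_3,v_4]

Hence C_0 ≅ Z^5, C_1 ≅ Z^10, C_2 ≅ Z^10, C_3 ≅ Z^5.

∂_1: C_1 → C_0 maps an edge to its endpoints' difference, ∂[p,q] = q − p. For instance
  ∂[v_1,v_4] = [v_4] − [v_1].
As a 5×10 matrix over Z this has rank 4, with invariant factors (1,1,1,1).

Boundary ∂_2: C_2 → C_1 maps a triangle to the signed sum of its edges. For instance
  ∂[v_0,v_2,v_4] = [v_2,v_4] − [v_0,v_4] + [v_0,v_2],
  ∂[v_1,v_2,v_4] = [v_2,v_4] − [v_1,v_4] + [v_1,v_2].
The resulting 10×10 matrix has rank 6, and its Smith normal form has invariant factors (1,1,1,1,1,1).

Boundary ∂_3: C_3 → C_2 sends each 3-simplex σ to the alternating sum Σ_i (−1)^i (σ with its i-th vertex removed). For instance
  ∂[v_0,v_1,v_3,v_4] = [v_1,v_3,v_4] − [v_0,v_3,v_4] + [v_0,v_1,v_4] − [v_0,v_1,v_3],
  ∂[v_0,v_1,v_2,v_4] = [v_1,v_2,v_4] − [v_0,v_2,v_4] + [v_0,v_1,v_4] − [v_0,v_1,v_2].
The 10×5 boundary matrix has rank 4 and Smith normal form diag(1,1,1,1).

Now H_k = ker ∂_k / im ∂_{k+1}, so:

  H_0: rank C_0 − rank ∂_1 = 5 − 4 = 1, and the invariant factors of ∂_1 are all 1, so H_0 ≅ Z.
  H_1: rank ker ∂_1 − rank ∂_2 = (10 − 4) − 6 = 0, and the invariant factors of ∂_2 are all 1, so H_1 ≅ 0.
  H_2: rank ker ∂_2 − rank ∂_3 = (10 − 6) − 4 = 0, and the invariant factors of ∂_3 are all 1, so H_2 ≅ 0.
  H_3: rank ker ∂_3 − rank ∂_4 = (5 − 4) − 0 = 1, and there is no ∂_4, so H_3 ≅ Z.

(K is a triangulation of the 3-sphere S^3.)

Hence the Betti numbers are b_0 = 1, b_1 = 0, b_2 = 0, b_3 = 1.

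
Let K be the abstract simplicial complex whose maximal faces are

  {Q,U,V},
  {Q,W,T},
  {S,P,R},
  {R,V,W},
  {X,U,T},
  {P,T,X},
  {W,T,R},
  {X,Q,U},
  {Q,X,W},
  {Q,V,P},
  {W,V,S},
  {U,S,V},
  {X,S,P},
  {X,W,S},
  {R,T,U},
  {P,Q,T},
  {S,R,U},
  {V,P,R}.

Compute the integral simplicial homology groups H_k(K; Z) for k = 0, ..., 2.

We work with the vertex ordering P < Q < R < S < T < U < V < W < X. The simplices of K, each written with vertices in increasing order, are:

  0-simplices (9): P, Q, R, S, T, U, V, W, X
  1-simplices (27): PQ, PR, PS, PT, PV, PX, QT, QU, QV, QW, QX, RS, RT, RU, RV, RW, SU, SV, SW, SX, TU, TW, TX, UV, UX, VW, WX
  2-simplices (18): PQT, PQV, PRS, PRV, PSX, PTX, QTW, QUV, QUX, QWX, RSU, RTU, RTW, RVW, SUV, SVW, SWX, TUX

giving chain groups C_0 ≅ Z^9, C_1 ≅ Z^27, C_2 ≅ Z^18.

The boundary map ∂_1: C_1 → C_0 maps an edge to its endpoints' difference, ∂[p,q] = q − p.
The resulting 9×27 matrix has rank 8, and its Smith normal form has invariant factors (1,1,1,1,1,1,1,1).

The boundary map ∂_2: C_2 → C_1 acts by ∂[p,q,r] = [q,r] − [p,r] + [p,q]. For instance
  ∂SUV = UV − SV + SU,
  ∂PRS = RS − PS + PR.
This gives a 27×18 integer matrix of rank 18; reducing to Smith normal form yields diagonal entries (1,1,1,1,1,1,1,1,1,1,1,1,1,1,1,1,1,2).

Now H_k = ker ∂_k / im ∂_{k+1}, so:

  H_0: rank C_0 − rank ∂_1 = 9 − 8 = 1, and the invariant factors of ∂_1 are all 1, so H_0 = Z.
  H_1: rank ker ∂_1 − rank ∂_2 = (27 − 8) − 18 = 1, and ∂_2 has invariant factor 2 > 1, so H_1 = Z ⊕ Z/2Z.
  H_2: rank ker ∂_2 − rank ∂_3 = (18 − 18) − 0 = 0, and there is no ∂_3, so H_2 = 0.

H_0 = Z,  H_1 = Z ⊕ Z/2Z,  H_2 = 0.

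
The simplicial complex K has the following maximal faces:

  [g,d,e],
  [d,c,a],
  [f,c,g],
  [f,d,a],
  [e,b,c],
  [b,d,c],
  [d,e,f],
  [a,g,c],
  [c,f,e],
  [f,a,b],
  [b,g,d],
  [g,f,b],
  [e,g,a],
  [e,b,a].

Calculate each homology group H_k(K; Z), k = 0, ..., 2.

Order the vertices as a < b < c < d < e < f < g. Listing each simplex with vertices in this order, K has dimension 2 with simplices:

  0-simplices (7): a, b, c, d, e, f, g
  1-simplices (21): ab, ac, ad, ae, af, ag, bc, bd, be, bf, bg, cd, ce, cf, cg, de, df, dg, ef, eg, fg
  2-simplices (14): abe, abf, acd, acg, adf, aeg, bcd, bce, bdg, bfg, cef, cfg, def, deg

Hence C_0 ≅ Z^7, C_1 ≅ Z^21, C_2 ≅ Z^14.

The boundary map ∂_1: C_1 → C_0 is given by ∂[p,q] = [q] − [p].
The 7×21 boundary matrix has rank 6 and Smith normal form diag(1,1,1,1,1,1).

∂_2: C_2 → C_1 maps a triangle to the signed sum of its edges. For instance
  ∂abf = bf − af + ab,
  ∂cef = ef − cf + ce.
The 21×14 boundary matrix has rank 13 and Smith normal form diag(1,1,1,1,1,1,1,1,1,1,1,1,1).

Computing H_k = (kernel of ∂_k) / (image of ∂_{k+1}):

  H_0: rank C_0 − rank ∂_1 = 7 − 6 = 1, and the invariant factors of ∂_1 are all 1, so H_0 = Z.
  H_1: rank ker ∂_1 − rank ∂_2 = (21 − 6) − 13 = 2, and the invariant factors of ∂_2 are all 1, so H_1 = Z^2.
  H_2: rank ker ∂_2 − rank ∂_3 = (14 − 13) − 0 = 1, and there is no ∂_3, so H_2 = Z.

H_0 = Z,  H_1 = Z^2,  H_2 = Z.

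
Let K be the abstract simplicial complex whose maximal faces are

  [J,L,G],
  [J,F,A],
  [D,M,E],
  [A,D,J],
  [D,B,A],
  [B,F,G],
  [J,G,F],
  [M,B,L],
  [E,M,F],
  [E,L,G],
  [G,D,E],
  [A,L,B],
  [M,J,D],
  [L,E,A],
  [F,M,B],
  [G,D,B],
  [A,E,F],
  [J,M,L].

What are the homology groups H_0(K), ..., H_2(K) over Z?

K has 9 vertices, 27 edges, 18 triangles.
rank ∂_0 = 0, rank ∂_1 = 8 ⇒ b_0 = 9 − 0 − 8 = 1; all invariant factors of ∂_1 are 1 so no torsion. So H_0 = Z.
rank ∂_1 = 8, rank ∂_2 = 17 ⇒ b_1 = 27 − 8 − 17 = 2; all invariant factors of ∂_2 are 1 so no torsion. So H_1 = Z^2.
rank ∂_2 = 17, rank ∂_3 = 0 ⇒ b_2 = 18 − 17 − 0 = 1. So H_2 = Z.

H_0 ≅ Z,  H_1 ≅ Z^2,  H_2 ≅ Z.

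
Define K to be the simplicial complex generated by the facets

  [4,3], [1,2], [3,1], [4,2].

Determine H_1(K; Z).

Take the total order 1 < 2 < 3 < 4 on the vertex set. Then K (dimension 1) consists of the simplices:

  0-simplices (4): [1], [2], [3], [4]
  1-simplices (4): [1,2], [1,3], [2,4], [3,4]

Hence C_0 ≅ Z^4, C_1 ≅ Z^4.

The boundary map ∂_1: C_1 → C_0 sends each edge [p,q] (with p < q) to q − p.
This gives a 4×4 integer matrix of rank 3; reducing to Smith normal form yields diagonal entries (1,1,1).

From H_k ≅ ker(∂_k) / im(∂_{k+1}) we obtain:

  H_1: rank ker ∂_1 − rank ∂_2 = (4 − 3) − 0 = 1, and there is no ∂_2, so H_1 = Z.

H_1 = Z.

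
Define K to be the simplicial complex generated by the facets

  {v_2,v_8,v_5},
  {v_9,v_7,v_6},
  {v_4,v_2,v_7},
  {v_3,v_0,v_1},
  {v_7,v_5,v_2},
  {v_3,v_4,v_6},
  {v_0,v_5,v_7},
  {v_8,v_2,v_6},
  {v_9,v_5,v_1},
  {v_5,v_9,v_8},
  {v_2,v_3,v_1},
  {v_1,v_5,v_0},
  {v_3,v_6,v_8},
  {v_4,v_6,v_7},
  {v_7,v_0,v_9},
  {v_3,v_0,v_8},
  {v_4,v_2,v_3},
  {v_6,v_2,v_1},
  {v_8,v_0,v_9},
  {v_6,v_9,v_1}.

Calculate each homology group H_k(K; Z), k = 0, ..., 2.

Fix the vertex order v_0 < v_1 < v_2 < v_3 < v_4 < v_5 < v_6 < v_7 < v_8 < v_9 and write every simplex with vertices in increasing order. Then dim K = 2 and the simplices of K are:

  0-simplices (10): [v_0], [v_1], [v_2], [v_3], [v_4], [v_5], [v_6], [v_7], [v_8], [v_9]
  1-simplices (30): (30 of them)
  2-simplices (20): (20 of them)

Hence C_0 ≅ Z^10, C_1 ≅ Z^30, C_2 ≅ Z^20.

The boundary map ∂_1: C_1 → C_0 sends each edge [p,q] (with p < q) to q − p. For instance
  ∂[v_2,v_4] = [v_4] − [v_2].
As a 10×30 matrix over Z this has rank 9, with invariant factors (1,1,1,1,1,1,1,1,1).

∂_2: C_2 → C_1 acts by ∂[p,q,r] = [q,r] − [p,r] + [p,q]. For instance
  ∂[v_1,v_5,v_9] = [v_5,v_9] − [v_1,v_9] + [v_1,v_5],
  ∂[v_2,v_6,v_8] = [v_6,v_8] − [v_2,v_8] + [v_2,v_6].
The 30×20 boundary matrix has rank 20 and Smith normal form diag(1,1,1,1,1,1,1,1,1,1,1,1,1,1,1,1,1,1,1,2).

Reading off H_k = ker ∂_k / im ∂_{k+1}:

  H_0: rank C_0 − rank ∂_1 = 10 − 9 = 1, and the invariant factors of ∂_1 are all 1, so H_0 ≅ Z.
  H_1: rank ker ∂_1 − rank ∂_2 = (30 − 9) − 20 = 1, and ∂_2 has invariant factor 2 > 1, so H_1 ≅ Z × Z/2.
  H_2: rank ker ∂_2 − rank ∂_3 = (20 − 20) − 0 = 0, and there is no ∂_3, so H_2 ≅ 0.

H_0 ≅ Z,  H_1 ≅ Z × Z/2,  H_2 = 0.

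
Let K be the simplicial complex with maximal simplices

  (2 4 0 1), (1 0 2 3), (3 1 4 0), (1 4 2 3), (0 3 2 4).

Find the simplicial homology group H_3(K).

H_3 = Z.

Take the total order 0 < 1 < 2 < 3 < 4 on the vertex set. Then K (dimension 3) consists of the simplices:

  0-simplices (5): [0], [1], [2], [3], [4]
  1-simplices (10): [0,1], [0,2], [0,3], [0,4], [1,2], [1,3], [1,4], [2,3], [2,4], [3,4]
  2-simplices (10): [0,1,2], [0,1,3], [0,1,4], [0,2,3], [0,2,4], [0,3,4], [1,2,3], [1,2,4], [1,3,4], [2,3,4]
  3-simplices (5): [0,1,2,3], [0,1,2,4], [0,1,3,4], [0,2,3,4], [1,2,3,4]

Hence C_0 ≅ Z^5, C_1 ≅ Z^10, C_2 ≅ Z^10, C_3 ≅ Z^5.

Boundary ∂_1: C_1 → C_0 sends each edge [p,q] (with p < q) to q − p. For instance
  ∂[0,2] = [2] − [0].
This gives a 5×10 integer matrix of rank 4; reducing to Smith normal form yields diagonal entries (1,1,1,1).

The boundary map ∂_2: C_2 → C_1 acts by ∂[p,q,r] = [q,r] − [p,r] + [p,q]. For instance
  ∂[1,3,4] = [3,4] − [1,4] + [1,3],
  ∂[1,2,3] = [2,3] − [1,3] + [1,2].
This gives a 10×10 integer matrix of rank 6; reducing to Smith normal form yields diagonal entries (1,1,1,1,1,1).

∂_3: C_3 → C_2 sends each 3-simplex σ to the alternating sum Σ_i (−1)^i (σ with its i-th vertex removed). For instance
  ∂[0,1,2,4] = [1,2,4] − [0,2,4] + [0,1,4] − [0,1,2],
  ∂[0,1,3,4] = [1,3,4] − [0,3,4] + [0,1,4] − [0,1,3].
The resulting 10×5 matrix has rank 4, and its Smith normal form has invariant factors (1,1,1,1).

From H_k ≅ ker(∂_k) / im(∂_{k+1}) we obtain:

  H_3: rank ker ∂_3 − rank ∂_4 = (5 − 4) − 0 = 1, and there is no ∂_4, so H_3 = Z.

(K is a triangulation of the 3-sphere S^3.)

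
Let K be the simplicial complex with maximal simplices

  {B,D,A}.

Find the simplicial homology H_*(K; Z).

Take the total order A < B < D on the vertex set. Then K (dimension 2) consists of the simplices:

  0-simplices (3): A, B, D
  1-simplices (3): AB, AD, BD
  2-simplices (1): ABD

Hence C_0 ≅ Z^3, C_1 ≅ Z^3, C_2 ≅ Z^1.

Boundary ∂_1: C_1 → C_0 is given by ∂[p,q] = [q] − [p]. For instance
  ∂BD = D − B.
This gives a 3×3 integer matrix of rank 2; reducing to Smith normal form yields diagonal entries (1,1).

The boundary map ∂_2: C_2 → C_1 maps a triangle to the signed sum of its edges. For instance
  ∂ABD = BD − AD + AB.
As a 3×1 matrix over Z this has rank 1, with invariant factors (1).

From H_k ≅ ker(∂_k) / im(∂_{k+1}) we obtain:

  H_0: rank C_0 − rank ∂_1 = 3 − 2 = 1, and the invariant factors of ∂_1 are all 1, so H_0 = Z.
  H_1: rank ker ∂_1 − rank ∂_2 = (3 − 2) − 1 = 0, and the invariant factors of ∂_2 are all 1, so H_1 = 0.
  H_2: rank ker ∂_2 − rank ∂_3 = (1 − 1) − 0 = 0, and there is no ∂_3, so H_2 = 0.

As a check, the Euler characteristic is 3 − 3 + 1 = 1, which agrees with 1 − 0 + 0 = 1.

H_0 ≅ Z,  H_1 = 0,  H_2 = 0.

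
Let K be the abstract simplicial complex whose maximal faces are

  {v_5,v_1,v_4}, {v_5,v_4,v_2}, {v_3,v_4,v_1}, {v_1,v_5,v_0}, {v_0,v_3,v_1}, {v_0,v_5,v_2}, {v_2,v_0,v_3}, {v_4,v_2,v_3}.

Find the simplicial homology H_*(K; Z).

H_0 ≅ Z,  H_1 = 0,  H_2 ≅ Z.

Order the vertices as v_0 < v_1 < v_2 < v_3 < v_4 < v_5. Listing each simplex with vertices in this order, K has dimension 2 with simplices:

  0-simplices (6): [v_0], [v_1], [v_2], [v_3], [v_4], [v_5]
  1-simplices (12): [v_0,v_1], [v_0,v_2], [v_0,v_3], [v_0,v_5], [v_1,v_3], [v_1,v_4], [v_1,v_5], [v_2,v_3], [v_2,v_4], [v_2,v_5], [v_3,v_4], [v_4,v_5]
  2-simplices (8): [v_0,v_1,v_3], [v_0,v_1,v_5], [v_0,v_2,v_3], [v_0,v_2,v_5], [v_1,v_3,v_4], [v_1,v_4,v_5], [v_2,v_3,v_4], [v_2,v_4,v_5]

Hence C_0 ≅ Z^6, C_1 ≅ Z^12, C_2 ≅ Z^8.

∂_1: C_1 → C_0 sends each edge [p,q] (with p < q) to q − p. For instance
  ∂[v_2,v_4] = [v_4] − [v_2].
The 6×12 boundary matrix has rank 5 and Smith normal form diag(1,1,1,1,1).

∂_2: C_2 → C_1 sends each 2-simplex [p,q,r] to [q,r] − [p,r] + [p,q]. For instance
  ∂[v_0,v_1,v_5] = [v_1,v_5] − [v_0,v_5] + [v_0,v_1],
  ∂[v_2,v_4,v_5] = [v_4,v_5] − [v_2,v_5] + [v_2,v_4].
The 12×8 boundary matrix has rank 7 and Smith normal form diag(1,1,1,1,1,1,1).

From H_k ≅ ker(∂_k) / im(∂_{k+1}) we obtain:

  H_0: rank C_0 − rank ∂_1 = 6 − 5 = 1, and the invariant factors of ∂_1 are all 1, so H_0 ≅ Z.
  H_1: rank ker ∂_1 − rank ∂_2 = (12 − 5) − 7 = 0, and the invariant factors of ∂_2 are all 1, so H_1 ≅ 0.
  H_2: rank ker ∂_2 − rank ∂_3 = (8 − 7) − 0 = 1, and there is no ∂_3, so H_2 ≅ Z.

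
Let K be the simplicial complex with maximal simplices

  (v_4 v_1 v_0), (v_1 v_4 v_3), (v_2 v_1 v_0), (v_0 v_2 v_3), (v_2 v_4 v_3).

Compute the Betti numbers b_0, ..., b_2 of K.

b_0 = 1, b_1 = 1, b_2 = 0.

We work with the vertex ordering v_0 < v_1 < v_2 < v_3 < v_4. The simplices of K, each written with vertices in increasing order, are:

  0-simplices (5): [v_0], [v_1], [v_2], [v_3], [v_4]
  1-simplices (10): [v_0,v_1], [v_0,v_2], [v_0,v_3], [v_0,v_4], [v_1,v_2], [v_1,v_3], [v_1,v_4], [v_2,v_3], [v_2,v_4], [v_3,v_4]
  2-simplices (5): [v_0,v_1,v_2], [v_0,v_1,v_4], [v_0,v_2,v_3], [v_1,v_3,v_4], [v_2,v_3,v_4]

giving chain groups C_0 ≅ Z^5, C_1 ≅ Z^10, C_2 ≅ Z^5.

The boundary map ∂_1: C_1 → C_0 is given by ∂[p,q] = [q] − [p].
The 5×10 boundary matrix has rank 4 and Smith normal form diag(1,1,1,1).

The boundary map ∂_2: C_2 → C_1 maps a triangle to the signed sum of its edges. For instance
  ∂[v_0,v_2,v_3] = [v_2,v_3] − [v_0,v_3] + [v_0,v_2],
  ∂[v_2,v_3,v_4] = [v_3,v_4] − [v_2,v_4] + [v_2,v_3].
This gives a 10×5 integer matrix of rank 5; reducing to Smith normal form yields diagonal entries (1,1,1,1,1).

Computing H_k = (kernel of ∂_k) / (image of ∂_{k+1}):

  H_0: rank C_0 − rank ∂_1 = 5 − 4 = 1, and the invariant factors of ∂_1 are all 1, so H_0 = Z.
  H_1: rank ker ∂_1 − rank ∂_2 = (10 − 4) − 5 = 1, and the invariant factors of ∂_2 are all 1, so H_1 = Z.
  H_2: rank ker ∂_2 − rank ∂_3 = (5 − 5) − 0 = 0, and there is no ∂_3, so H_2 = 0.

As a check, the Euler characteristic is 5 − 10 + 5 = 0, which agrees with 1 − 1 + 0 = 0.
(K is a triangulation of the Möbius band.)

Hence the Betti numbers are b_0 = 1, b_1 = 1, b_2 = 0.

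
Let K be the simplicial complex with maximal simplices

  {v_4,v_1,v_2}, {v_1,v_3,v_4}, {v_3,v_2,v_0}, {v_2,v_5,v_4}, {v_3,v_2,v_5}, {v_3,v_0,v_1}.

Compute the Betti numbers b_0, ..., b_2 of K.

b_0 = 1, b_1 = 1, b_2 = 0.

Take the total order v_0 < v_1 < v_2 < v_3 < v_4 < v_5 on the vertex set. Then K (dimension 2) consists of the simplices:

  0-simplices (6): [v_0], [v_1], [v_2], [v_3], [v_4], [v_5]
  1-simplices (12): [v_0,v_1], [v_0,v_2], [v_0,v_3], [v_1,v_2], [v_1,v_3], [v_1,v_4], [v_2,v_3], [v_2,v_4], [v_2,v_5], [v_3,v_4], [v_3,v_5], [v_4,v_5]
  2-simplices (6): [v_0,v_1,v_3], [v_0,v_2,v_3], [v_1,v_2,v_4], [v_1,v_3,v_4], [v_2,v_3,v_5], [v_2,v_4,v_5]

so the chain groups are C_0 ≅ Z^6, C_1 ≅ Z^12, C_2 ≅ Z^6.

∂_1: C_1 → C_0 sends each edge [p,q] (with p < q) to q − p. For instance
  ∂[v_1,v_3] = [v_3] − [v_1].
As a 6×12 matrix over Z this has rank 5, with invariant factors (1,1,1,1,1).

Boundary ∂_2: C_2 → C_1 maps a triangle to the signed sum of its edges. For instance
  ∂[v_0,v_2,v_3] = [v_2,v_3] − [v_0,v_3] + [v_0,v_2],
  ∂[v_1,v_3,v_4] = [v_3,v_4] − [v_1,v_4] + [v_1,v_3].
As a 12×6 matrix over Z this has rank 6, with invariant factors (1,1,1,1,1,1).

Computing H_k = (kernel of ∂_k) / (image of ∂_{k+1}):

  H_0: rank C_0 − rank ∂_1 = 6 − 5 = 1, and the invariant factors of ∂_1 are all 1, so H_0 = Z.
  H_1: rank ker ∂_1 − rank ∂_2 = (12 − 5) − 6 = 1, and the invariant factors of ∂_2 are all 1, so H_1 = Z.
  H_2: rank ker ∂_2 − rank ∂_3 = (6 − 6) − 0 = 0, and there is no ∂_3, so H_2 = 0.

Hence the Betti numbers are b_0 = 1, b_1 = 1, b_2 = 0.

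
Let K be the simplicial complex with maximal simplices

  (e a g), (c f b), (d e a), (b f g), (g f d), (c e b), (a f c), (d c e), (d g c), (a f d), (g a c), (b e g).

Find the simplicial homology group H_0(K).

H_0 = Z.

K has 7 vertices, 18 edges, 12 triangles.
rank ∂_0 = 0, rank ∂_1 = 6 ⇒ b_0 = 7 − 0 − 6 = 1; all invariant factors of ∂_1 are 1 so no torsion. So H_0 = Z.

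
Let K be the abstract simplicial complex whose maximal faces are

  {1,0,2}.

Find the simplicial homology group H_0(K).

Fix the vertex order 0 < 1 < 2 and write every simplex with vertices in increasing order. Then dim K = 2 and the simplices of K are:

  0-simplices (3): [0], [1], [2]
  1-simplices (3): [0,1], [0,2], [1,2]
  2-simplices (1): [0,1,2]

so the chain groups are C_0 ≅ Z^3, C_1 ≅ Z^3, C_2 ≅ Z^1.

The boundary map ∂_1: C_1 → C_0 maps an edge to its endpoints' difference, ∂[p,q] = q − p.
This gives a 3×3 integer matrix of rank 2; reducing to Smith normal form yields diagonal entries (1,1).

Boundary ∂_2: C_2 → C_1 maps a triangle to the signed sum of its edges. For instance
  ∂[0,1,2] = [1,2] − [0,2] + [0,1].
This gives a 3×1 integer matrix of rank 1; reducing to Smith normal form yields diagonal entries (1).

Now H_k = ker ∂_k / im ∂_{k+1}, so:

  H_0: rank C_0 − rank ∂_1 = 3 − 2 = 1, and the invariant factors of ∂_1 are all 1, so H_0 ≅ Z.

H_0 ≅ Z.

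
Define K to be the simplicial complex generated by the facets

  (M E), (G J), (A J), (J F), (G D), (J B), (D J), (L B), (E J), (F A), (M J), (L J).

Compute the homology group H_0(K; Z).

H_0 ≅ Z.

Fix the vertex order A < B < D < E < F < G < J < L < M and write every simplex with vertices in increasing order. Then dim K = 1 and the simplices of K are:

  0-simplices (9): A, B, D, E, F, G, J, L, M
  1-simplices (12): AF, AJ, BJ, BL, DG, DJ, EJ, EM, FJ, GJ, JL, JM

Hence C_0 ≅ Z^9, C_1 ≅ Z^12.

∂_1: C_1 → C_0 maps an edge to its endpoints' difference, ∂[p,q] = q − p.
The resulting 9×12 matrix has rank 8, and its Smith normal form has invariant factors (1,1,1,1,1,1,1,1).

From H_k ≅ ker(∂_k) / im(∂_{k+1}) we obtain:

  H_0: rank C_0 − rank ∂_1 = 9 − 8 = 1, and the invariant factors of ∂_1 are all 1, so H_0 ≅ Z.

(K is a triangulation of a wedge of 4 circles.)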